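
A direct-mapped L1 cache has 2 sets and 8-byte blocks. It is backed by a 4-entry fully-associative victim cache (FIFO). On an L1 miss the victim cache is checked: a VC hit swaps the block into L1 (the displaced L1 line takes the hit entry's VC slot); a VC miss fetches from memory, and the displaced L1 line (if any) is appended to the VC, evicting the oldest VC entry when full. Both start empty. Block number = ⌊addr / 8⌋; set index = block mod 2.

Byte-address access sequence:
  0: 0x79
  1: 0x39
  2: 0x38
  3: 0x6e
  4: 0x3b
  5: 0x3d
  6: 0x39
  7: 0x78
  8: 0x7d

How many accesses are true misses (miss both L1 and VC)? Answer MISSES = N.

MISSES = 3

#0 0x79→b15/s1 MISS; vc=[]
#1 0x39→b7/s1 MISS; vc=[15]
#2 0x38→b7/s1 L1-HIT; vc=[15]
#3 0x6e→b13/s1 MISS; vc=[15,7]
#4 0x3b→b7/s1 VC-HIT; vc=[15,13]
#5 0x3d→b7/s1 L1-HIT; vc=[15,13]
#6 0x39→b7/s1 L1-HIT; vc=[15,13]
#7 0x78→b15/s1 VC-HIT; vc=[7,13]
#8 0x7d→b15/s1 L1-HIT; vc=[7,13]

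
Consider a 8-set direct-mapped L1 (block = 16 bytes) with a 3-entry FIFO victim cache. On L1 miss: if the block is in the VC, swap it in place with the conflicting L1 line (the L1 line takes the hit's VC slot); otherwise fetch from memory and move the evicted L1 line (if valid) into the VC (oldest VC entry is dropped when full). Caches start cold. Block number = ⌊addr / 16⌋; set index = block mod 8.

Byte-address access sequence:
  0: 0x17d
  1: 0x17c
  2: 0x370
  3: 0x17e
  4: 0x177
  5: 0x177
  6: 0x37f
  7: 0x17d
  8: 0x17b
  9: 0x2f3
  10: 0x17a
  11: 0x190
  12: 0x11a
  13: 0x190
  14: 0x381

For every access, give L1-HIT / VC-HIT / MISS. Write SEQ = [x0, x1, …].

SEQ = [MISS, L1-HIT, MISS, VC-HIT, L1-HIT, L1-HIT, VC-HIT, VC-HIT, L1-HIT, MISS, VC-HIT, MISS, MISS, VC-HIT, MISS]

  [0] addr=0x17d blk=23 s=7: MISS | VC []
  [1] addr=0x17c blk=23 s=7: L1-HIT | VC []
  [2] addr=0x370 blk=55 s=7: MISS | VC [23]
  [3] addr=0x17e blk=23 s=7: VC-HIT | VC [55]
  [4] addr=0x177 blk=23 s=7: L1-HIT | VC [55]
  [5] addr=0x177 blk=23 s=7: L1-HIT | VC [55]
  [6] addr=0x37f blk=55 s=7: VC-HIT | VC [23]
  [7] addr=0x17d blk=23 s=7: VC-HIT | VC [55]
  [8] addr=0x17b blk=23 s=7: L1-HIT | VC [55]
  [9] addr=0x2f3 blk=47 s=7: MISS | VC [55, 23]
  [10] addr=0x17a blk=23 s=7: VC-HIT | VC [55, 47]
  [11] addr=0x190 blk=25 s=1: MISS | VC [55, 47]
  [12] addr=0x11a blk=17 s=1: MISS | VC [55, 47, 25]
  [13] addr=0x190 blk=25 s=1: VC-HIT | VC [55, 47, 17]
  [14] addr=0x381 blk=56 s=0: MISS | VC [55, 47, 17]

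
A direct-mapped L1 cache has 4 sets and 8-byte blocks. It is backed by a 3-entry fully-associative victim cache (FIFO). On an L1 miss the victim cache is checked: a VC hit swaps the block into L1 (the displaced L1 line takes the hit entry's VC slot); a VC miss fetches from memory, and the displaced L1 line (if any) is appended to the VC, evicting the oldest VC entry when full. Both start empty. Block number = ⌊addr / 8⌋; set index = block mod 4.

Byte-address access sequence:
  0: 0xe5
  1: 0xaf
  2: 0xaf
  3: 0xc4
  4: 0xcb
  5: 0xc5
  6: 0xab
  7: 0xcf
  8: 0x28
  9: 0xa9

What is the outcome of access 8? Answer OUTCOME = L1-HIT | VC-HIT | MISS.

OUTCOME = MISS

0: 0xe5 (blk 28, set 0) → MISS  vc=[]
1: 0xaf (blk 21, set 1) → MISS  vc=[]
2: 0xaf (blk 21, set 1) → L1-HIT  vc=[]
3: 0xc4 (blk 24, set 0) → MISS  vc=[28]
4: 0xcb (blk 25, set 1) → MISS  vc=[28, 21]
5: 0xc5 (blk 24, set 0) → L1-HIT  vc=[28, 21]
6: 0xab (blk 21, set 1) → VC-HIT  vc=[28, 25]
7: 0xcf (blk 25, set 1) → VC-HIT  vc=[28, 21]
8: 0x28 (blk 5, set 1) → MISS  vc=[28, 21, 25]
9: 0xa9 (blk 21, set 1) → VC-HIT  vc=[28, 5, 25]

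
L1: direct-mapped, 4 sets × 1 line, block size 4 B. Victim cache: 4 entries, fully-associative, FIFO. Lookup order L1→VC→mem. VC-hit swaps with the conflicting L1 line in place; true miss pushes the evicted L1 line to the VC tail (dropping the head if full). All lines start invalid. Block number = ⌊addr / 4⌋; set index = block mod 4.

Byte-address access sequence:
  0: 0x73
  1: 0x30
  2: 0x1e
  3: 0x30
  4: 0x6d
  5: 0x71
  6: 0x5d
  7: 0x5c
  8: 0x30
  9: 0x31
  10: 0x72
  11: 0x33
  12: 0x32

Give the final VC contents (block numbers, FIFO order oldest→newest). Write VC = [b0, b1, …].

#0 0x73→b28/s0 MISS; vc=[]
#1 0x30→b12/s0 MISS; vc=[28]
#2 0x1e→b7/s3 MISS; vc=[28]
#3 0x30→b12/s0 L1-HIT; vc=[28]
#4 0x6d→b27/s3 MISS; vc=[28,7]
#5 0x71→b28/s0 VC-HIT; vc=[12,7]
#6 0x5d→b23/s3 MISS; vc=[12,7,27]
#7 0x5c→b23/s3 L1-HIT; vc=[12,7,27]
#8 0x30→b12/s0 VC-HIT; vc=[28,7,27]
#9 0x31→b12/s0 L1-HIT; vc=[28,7,27]
#10 0x72→b28/s0 VC-HIT; vc=[12,7,27]
#11 0x33→b12/s0 VC-HIT; vc=[28,7,27]
#12 0x32→b12/s0 L1-HIT; vc=[28,7,27]

VC = [28, 7, 27]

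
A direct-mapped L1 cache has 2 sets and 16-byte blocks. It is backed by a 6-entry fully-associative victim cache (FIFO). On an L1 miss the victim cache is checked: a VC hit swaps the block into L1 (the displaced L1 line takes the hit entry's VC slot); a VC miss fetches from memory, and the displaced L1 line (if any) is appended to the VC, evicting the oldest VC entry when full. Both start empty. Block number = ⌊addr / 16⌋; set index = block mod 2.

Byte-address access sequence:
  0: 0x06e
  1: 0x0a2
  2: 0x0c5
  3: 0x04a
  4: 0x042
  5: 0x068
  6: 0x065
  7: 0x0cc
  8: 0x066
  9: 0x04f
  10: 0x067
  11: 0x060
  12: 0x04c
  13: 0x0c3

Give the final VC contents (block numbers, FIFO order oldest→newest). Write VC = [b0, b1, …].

VC = [6, 10, 4]

0: 0x6e (blk 6, set 0) → MISS  vc=[]
1: 0xa2 (blk 10, set 0) → MISS  vc=[6]
2: 0xc5 (blk 12, set 0) → MISS  vc=[6, 10]
3: 0x4a (blk 4, set 0) → MISS  vc=[6, 10, 12]
4: 0x42 (blk 4, set 0) → L1-HIT  vc=[6, 10, 12]
5: 0x68 (blk 6, set 0) → VC-HIT  vc=[4, 10, 12]
6: 0x65 (blk 6, set 0) → L1-HIT  vc=[4, 10, 12]
7: 0xcc (blk 12, set 0) → VC-HIT  vc=[4, 10, 6]
8: 0x66 (blk 6, set 0) → VC-HIT  vc=[4, 10, 12]
9: 0x4f (blk 4, set 0) → VC-HIT  vc=[6, 10, 12]
10: 0x67 (blk 6, set 0) → VC-HIT  vc=[4, 10, 12]
11: 0x60 (blk 6, set 0) → L1-HIT  vc=[4, 10, 12]
12: 0x4c (blk 4, set 0) → VC-HIT  vc=[6, 10, 12]
13: 0xc3 (blk 12, set 0) → VC-HIT  vc=[6, 10, 4]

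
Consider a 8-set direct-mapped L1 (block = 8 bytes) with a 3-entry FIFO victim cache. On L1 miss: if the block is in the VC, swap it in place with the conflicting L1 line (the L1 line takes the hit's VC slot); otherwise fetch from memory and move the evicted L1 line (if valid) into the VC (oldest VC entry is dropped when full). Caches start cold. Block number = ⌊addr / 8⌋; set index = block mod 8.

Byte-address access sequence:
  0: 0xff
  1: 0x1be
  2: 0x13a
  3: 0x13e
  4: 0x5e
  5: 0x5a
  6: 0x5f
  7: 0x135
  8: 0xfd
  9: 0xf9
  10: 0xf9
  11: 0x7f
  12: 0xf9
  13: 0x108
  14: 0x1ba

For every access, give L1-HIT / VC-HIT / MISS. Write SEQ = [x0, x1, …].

#0 0xff→b31/s7 MISS; vc=[]
#1 0x1be→b55/s7 MISS; vc=[31]
#2 0x13a→b39/s7 MISS; vc=[31,55]
#3 0x13e→b39/s7 L1-HIT; vc=[31,55]
#4 0x5e→b11/s3 MISS; vc=[31,55]
#5 0x5a→b11/s3 L1-HIT; vc=[31,55]
#6 0x5f→b11/s3 L1-HIT; vc=[31,55]
#7 0x135→b38/s6 MISS; vc=[31,55]
#8 0xfd→b31/s7 VC-HIT; vc=[39,55]
#9 0xf9→b31/s7 L1-HIT; vc=[39,55]
#10 0xf9→b31/s7 L1-HIT; vc=[39,55]
#11 0x7f→b15/s7 MISS; vc=[39,55,31]
#12 0xf9→b31/s7 VC-HIT; vc=[39,55,15]
#13 0x108→b33/s1 MISS; vc=[39,55,15]
#14 0x1ba→b55/s7 VC-HIT; vc=[39,31,15]

SEQ = [MISS, MISS, MISS, L1-HIT, MISS, L1-HIT, L1-HIT, MISS, VC-HIT, L1-HIT, L1-HIT, MISS, VC-HIT, MISS, VC-HIT]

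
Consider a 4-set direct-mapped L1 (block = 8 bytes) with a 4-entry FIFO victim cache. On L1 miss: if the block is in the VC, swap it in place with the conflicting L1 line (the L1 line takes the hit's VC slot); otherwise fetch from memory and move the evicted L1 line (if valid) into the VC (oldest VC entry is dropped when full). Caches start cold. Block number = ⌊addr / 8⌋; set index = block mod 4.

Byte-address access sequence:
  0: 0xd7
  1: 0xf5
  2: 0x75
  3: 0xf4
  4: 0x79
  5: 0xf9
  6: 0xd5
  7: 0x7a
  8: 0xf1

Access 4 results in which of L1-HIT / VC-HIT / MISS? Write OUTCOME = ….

  [0] addr=0xd7 blk=26 s=2: MISS | VC []
  [1] addr=0xf5 blk=30 s=2: MISS | VC [26]
  [2] addr=0x75 blk=14 s=2: MISS | VC [26, 30]
  [3] addr=0xf4 blk=30 s=2: VC-HIT | VC [26, 14]
  [4] addr=0x79 blk=15 s=3: MISS | VC [26, 14]
  [5] addr=0xf9 blk=31 s=3: MISS | VC [26, 14, 15]
  [6] addr=0xd5 blk=26 s=2: VC-HIT | VC [30, 14, 15]
  [7] addr=0x7a blk=15 s=3: VC-HIT | VC [30, 14, 31]
  [8] addr=0xf1 blk=30 s=2: VC-HIT | VC [26, 14, 31]

OUTCOME = MISS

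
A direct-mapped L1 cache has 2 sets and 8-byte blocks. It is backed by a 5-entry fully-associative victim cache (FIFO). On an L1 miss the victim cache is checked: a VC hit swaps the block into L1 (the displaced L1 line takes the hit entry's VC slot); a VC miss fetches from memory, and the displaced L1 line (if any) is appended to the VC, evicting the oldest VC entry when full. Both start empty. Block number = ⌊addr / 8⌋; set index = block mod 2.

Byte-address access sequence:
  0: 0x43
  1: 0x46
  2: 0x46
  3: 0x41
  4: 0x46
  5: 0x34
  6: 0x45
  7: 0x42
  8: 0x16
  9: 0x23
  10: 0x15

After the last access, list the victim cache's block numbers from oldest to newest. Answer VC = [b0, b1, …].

#0 0x43→b8/s0 MISS; vc=[]
#1 0x46→b8/s0 L1-HIT; vc=[]
#2 0x46→b8/s0 L1-HIT; vc=[]
#3 0x41→b8/s0 L1-HIT; vc=[]
#4 0x46→b8/s0 L1-HIT; vc=[]
#5 0x34→b6/s0 MISS; vc=[8]
#6 0x45→b8/s0 VC-HIT; vc=[6]
#7 0x42→b8/s0 L1-HIT; vc=[6]
#8 0x16→b2/s0 MISS; vc=[6,8]
#9 0x23→b4/s0 MISS; vc=[6,8,2]
#10 0x15→b2/s0 VC-HIT; vc=[6,8,4]

VC = [6, 8, 4]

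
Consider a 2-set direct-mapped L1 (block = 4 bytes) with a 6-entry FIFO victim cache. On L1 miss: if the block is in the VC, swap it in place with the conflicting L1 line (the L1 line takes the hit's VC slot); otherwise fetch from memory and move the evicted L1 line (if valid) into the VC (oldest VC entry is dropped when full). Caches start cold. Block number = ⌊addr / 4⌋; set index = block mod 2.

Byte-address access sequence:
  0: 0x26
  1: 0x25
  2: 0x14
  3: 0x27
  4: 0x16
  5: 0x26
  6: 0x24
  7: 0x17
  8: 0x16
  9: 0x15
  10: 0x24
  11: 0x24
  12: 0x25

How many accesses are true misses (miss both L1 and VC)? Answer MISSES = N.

MISSES = 2

0: 0x26 (blk 9, set 1) → MISS  vc=[]
1: 0x25 (blk 9, set 1) → L1-HIT  vc=[]
2: 0x14 (blk 5, set 1) → MISS  vc=[9]
3: 0x27 (blk 9, set 1) → VC-HIT  vc=[5]
4: 0x16 (blk 5, set 1) → VC-HIT  vc=[9]
5: 0x26 (blk 9, set 1) → VC-HIT  vc=[5]
6: 0x24 (blk 9, set 1) → L1-HIT  vc=[5]
7: 0x17 (blk 5, set 1) → VC-HIT  vc=[9]
8: 0x16 (blk 5, set 1) → L1-HIT  vc=[9]
9: 0x15 (blk 5, set 1) → L1-HIT  vc=[9]
10: 0x24 (blk 9, set 1) → VC-HIT  vc=[5]
11: 0x24 (blk 9, set 1) → L1-HIT  vc=[5]
12: 0x25 (blk 9, set 1) → L1-HIT  vc=[5]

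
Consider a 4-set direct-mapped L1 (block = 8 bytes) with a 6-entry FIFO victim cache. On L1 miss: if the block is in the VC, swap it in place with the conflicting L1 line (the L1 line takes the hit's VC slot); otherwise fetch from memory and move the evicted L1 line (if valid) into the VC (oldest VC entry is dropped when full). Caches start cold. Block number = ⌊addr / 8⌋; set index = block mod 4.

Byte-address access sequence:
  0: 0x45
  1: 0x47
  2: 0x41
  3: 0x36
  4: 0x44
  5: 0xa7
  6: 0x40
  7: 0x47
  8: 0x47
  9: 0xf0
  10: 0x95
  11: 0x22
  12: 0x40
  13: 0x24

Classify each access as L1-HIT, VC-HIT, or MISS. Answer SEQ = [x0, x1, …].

SEQ = [MISS, L1-HIT, L1-HIT, MISS, L1-HIT, MISS, VC-HIT, L1-HIT, L1-HIT, MISS, MISS, MISS, VC-HIT, VC-HIT]

0: 0x45 (blk 8, set 0) → MISS  vc=[]
1: 0x47 (blk 8, set 0) → L1-HIT  vc=[]
2: 0x41 (blk 8, set 0) → L1-HIT  vc=[]
3: 0x36 (blk 6, set 2) → MISS  vc=[]
4: 0x44 (blk 8, set 0) → L1-HIT  vc=[]
5: 0xa7 (blk 20, set 0) → MISS  vc=[8]
6: 0x40 (blk 8, set 0) → VC-HIT  vc=[20]
7: 0x47 (blk 8, set 0) → L1-HIT  vc=[20]
8: 0x47 (blk 8, set 0) → L1-HIT  vc=[20]
9: 0xf0 (blk 30, set 2) → MISS  vc=[20, 6]
10: 0x95 (blk 18, set 2) → MISS  vc=[20, 6, 30]
11: 0x22 (blk 4, set 0) → MISS  vc=[20, 6, 30, 8]
12: 0x40 (blk 8, set 0) → VC-HIT  vc=[20, 6, 30, 4]
13: 0x24 (blk 4, set 0) → VC-HIT  vc=[20, 6, 30, 8]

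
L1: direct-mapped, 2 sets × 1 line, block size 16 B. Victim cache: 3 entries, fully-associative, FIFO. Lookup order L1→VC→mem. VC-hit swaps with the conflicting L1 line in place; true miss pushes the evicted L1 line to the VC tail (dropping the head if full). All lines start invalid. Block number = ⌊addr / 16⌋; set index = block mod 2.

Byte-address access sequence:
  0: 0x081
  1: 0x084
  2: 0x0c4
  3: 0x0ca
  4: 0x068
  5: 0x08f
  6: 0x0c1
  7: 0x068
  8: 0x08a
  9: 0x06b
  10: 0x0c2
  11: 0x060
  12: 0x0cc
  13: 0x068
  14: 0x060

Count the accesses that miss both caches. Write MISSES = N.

MISSES = 3

  [0] addr=0x81 blk=8 s=0: MISS | VC []
  [1] addr=0x84 blk=8 s=0: L1-HIT | VC []
  [2] addr=0xc4 blk=12 s=0: MISS | VC [8]
  [3] addr=0xca blk=12 s=0: L1-HIT | VC [8]
  [4] addr=0x68 blk=6 s=0: MISS | VC [8, 12]
  [5] addr=0x8f blk=8 s=0: VC-HIT | VC [6, 12]
  [6] addr=0xc1 blk=12 s=0: VC-HIT | VC [6, 8]
  [7] addr=0x68 blk=6 s=0: VC-HIT | VC [12, 8]
  [8] addr=0x8a blk=8 s=0: VC-HIT | VC [12, 6]
  [9] addr=0x6b blk=6 s=0: VC-HIT | VC [12, 8]
  [10] addr=0xc2 blk=12 s=0: VC-HIT | VC [6, 8]
  [11] addr=0x60 blk=6 s=0: VC-HIT | VC [12, 8]
  [12] addr=0xcc blk=12 s=0: VC-HIT | VC [6, 8]
  [13] addr=0x68 blk=6 s=0: VC-HIT | VC [12, 8]
  [14] addr=0x60 blk=6 s=0: L1-HIT | VC [12, 8]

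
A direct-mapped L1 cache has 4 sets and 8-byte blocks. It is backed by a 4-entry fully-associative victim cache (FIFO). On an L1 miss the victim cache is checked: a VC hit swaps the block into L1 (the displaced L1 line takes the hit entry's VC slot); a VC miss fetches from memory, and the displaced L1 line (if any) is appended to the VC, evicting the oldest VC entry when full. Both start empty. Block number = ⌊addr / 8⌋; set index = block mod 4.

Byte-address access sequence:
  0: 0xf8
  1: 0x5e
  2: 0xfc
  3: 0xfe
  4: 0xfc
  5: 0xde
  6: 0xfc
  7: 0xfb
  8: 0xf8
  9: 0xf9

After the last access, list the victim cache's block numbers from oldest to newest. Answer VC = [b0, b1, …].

0: 0xf8 (blk 31, set 3) → MISS  vc=[]
1: 0x5e (blk 11, set 3) → MISS  vc=[31]
2: 0xfc (blk 31, set 3) → VC-HIT  vc=[11]
3: 0xfe (blk 31, set 3) → L1-HIT  vc=[11]
4: 0xfc (blk 31, set 3) → L1-HIT  vc=[11]
5: 0xde (blk 27, set 3) → MISS  vc=[11, 31]
6: 0xfc (blk 31, set 3) → VC-HIT  vc=[11, 27]
7: 0xfb (blk 31, set 3) → L1-HIT  vc=[11, 27]
8: 0xf8 (blk 31, set 3) → L1-HIT  vc=[11, 27]
9: 0xf9 (blk 31, set 3) → L1-HIT  vc=[11, 27]

VC = [11, 27]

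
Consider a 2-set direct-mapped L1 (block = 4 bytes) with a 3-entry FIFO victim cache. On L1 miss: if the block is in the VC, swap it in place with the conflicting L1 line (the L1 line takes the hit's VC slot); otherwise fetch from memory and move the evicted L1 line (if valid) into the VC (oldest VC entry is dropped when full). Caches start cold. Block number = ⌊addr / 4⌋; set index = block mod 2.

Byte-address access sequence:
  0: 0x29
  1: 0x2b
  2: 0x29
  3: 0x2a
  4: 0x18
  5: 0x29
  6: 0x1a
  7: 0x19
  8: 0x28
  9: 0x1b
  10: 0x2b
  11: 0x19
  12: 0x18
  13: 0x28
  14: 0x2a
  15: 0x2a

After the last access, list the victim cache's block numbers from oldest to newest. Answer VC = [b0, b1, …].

VC = [6]

  [0] addr=0x29 blk=10 s=0: MISS | VC []
  [1] addr=0x2b blk=10 s=0: L1-HIT | VC []
  [2] addr=0x29 blk=10 s=0: L1-HIT | VC []
  [3] addr=0x2a blk=10 s=0: L1-HIT | VC []
  [4] addr=0x18 blk=6 s=0: MISS | VC [10]
  [5] addr=0x29 blk=10 s=0: VC-HIT | VC [6]
  [6] addr=0x1a blk=6 s=0: VC-HIT | VC [10]
  [7] addr=0x19 blk=6 s=0: L1-HIT | VC [10]
  [8] addr=0x28 blk=10 s=0: VC-HIT | VC [6]
  [9] addr=0x1b blk=6 s=0: VC-HIT | VC [10]
  [10] addr=0x2b blk=10 s=0: VC-HIT | VC [6]
  [11] addr=0x19 blk=6 s=0: VC-HIT | VC [10]
  [12] addr=0x18 blk=6 s=0: L1-HIT | VC [10]
  [13] addr=0x28 blk=10 s=0: VC-HIT | VC [6]
  [14] addr=0x2a blk=10 s=0: L1-HIT | VC [6]
  [15] addr=0x2a blk=10 s=0: L1-HIT | VC [6]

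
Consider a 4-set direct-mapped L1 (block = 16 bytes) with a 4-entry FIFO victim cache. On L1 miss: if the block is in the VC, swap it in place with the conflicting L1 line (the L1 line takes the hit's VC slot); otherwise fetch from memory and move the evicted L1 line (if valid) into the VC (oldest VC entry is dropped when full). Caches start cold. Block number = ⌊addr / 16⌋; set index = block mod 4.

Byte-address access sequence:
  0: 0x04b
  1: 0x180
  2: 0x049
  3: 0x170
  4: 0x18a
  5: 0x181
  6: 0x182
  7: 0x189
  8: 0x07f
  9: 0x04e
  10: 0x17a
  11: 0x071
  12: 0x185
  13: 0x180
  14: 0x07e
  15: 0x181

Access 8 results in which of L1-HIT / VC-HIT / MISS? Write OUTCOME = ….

#0 0x4b→b4/s0 MISS; vc=[]
#1 0x180→b24/s0 MISS; vc=[4]
#2 0x49→b4/s0 VC-HIT; vc=[24]
#3 0x170→b23/s3 MISS; vc=[24]
#4 0x18a→b24/s0 VC-HIT; vc=[4]
#5 0x181→b24/s0 L1-HIT; vc=[4]
#6 0x182→b24/s0 L1-HIT; vc=[4]
#7 0x189→b24/s0 L1-HIT; vc=[4]
#8 0x7f→b7/s3 MISS; vc=[4,23]
#9 0x4e→b4/s0 VC-HIT; vc=[24,23]
#10 0x17a→b23/s3 VC-HIT; vc=[24,7]
#11 0x71→b7/s3 VC-HIT; vc=[24,23]
#12 0x185→b24/s0 VC-HIT; vc=[4,23]
#13 0x180→b24/s0 L1-HIT; vc=[4,23]
#14 0x7e→b7/s3 L1-HIT; vc=[4,23]
#15 0x181→b24/s0 L1-HIT; vc=[4,23]

OUTCOME = MISS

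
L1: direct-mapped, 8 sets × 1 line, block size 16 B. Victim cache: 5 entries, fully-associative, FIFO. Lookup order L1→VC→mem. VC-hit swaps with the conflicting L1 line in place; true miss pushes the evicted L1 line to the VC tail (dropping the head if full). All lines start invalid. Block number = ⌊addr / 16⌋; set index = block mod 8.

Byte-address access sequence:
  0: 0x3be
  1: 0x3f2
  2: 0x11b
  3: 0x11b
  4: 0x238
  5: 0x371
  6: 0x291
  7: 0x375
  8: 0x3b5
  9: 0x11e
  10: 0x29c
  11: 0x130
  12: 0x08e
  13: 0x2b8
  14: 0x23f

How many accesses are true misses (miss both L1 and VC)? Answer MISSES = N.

MISSES = 9

  [0] addr=0x3be blk=59 s=3: MISS | VC []
  [1] addr=0x3f2 blk=63 s=7: MISS | VC []
  [2] addr=0x11b blk=17 s=1: MISS | VC []
  [3] addr=0x11b blk=17 s=1: L1-HIT | VC []
  [4] addr=0x238 blk=35 s=3: MISS | VC [59]
  [5] addr=0x371 blk=55 s=7: MISS | VC [59, 63]
  [6] addr=0x291 blk=41 s=1: MISS | VC [59, 63, 17]
  [7] addr=0x375 blk=55 s=7: L1-HIT | VC [59, 63, 17]
  [8] addr=0x3b5 blk=59 s=3: VC-HIT | VC [35, 63, 17]
  [9] addr=0x11e blk=17 s=1: VC-HIT | VC [35, 63, 41]
  [10] addr=0x29c blk=41 s=1: VC-HIT | VC [35, 63, 17]
  [11] addr=0x130 blk=19 s=3: MISS | VC [35, 63, 17, 59]
  [12] addr=0x8e blk=8 s=0: MISS | VC [35, 63, 17, 59]
  [13] addr=0x2b8 blk=43 s=3: MISS | VC [35, 63, 17, 59, 19]
  [14] addr=0x23f blk=35 s=3: VC-HIT | VC [43, 63, 17, 59, 19]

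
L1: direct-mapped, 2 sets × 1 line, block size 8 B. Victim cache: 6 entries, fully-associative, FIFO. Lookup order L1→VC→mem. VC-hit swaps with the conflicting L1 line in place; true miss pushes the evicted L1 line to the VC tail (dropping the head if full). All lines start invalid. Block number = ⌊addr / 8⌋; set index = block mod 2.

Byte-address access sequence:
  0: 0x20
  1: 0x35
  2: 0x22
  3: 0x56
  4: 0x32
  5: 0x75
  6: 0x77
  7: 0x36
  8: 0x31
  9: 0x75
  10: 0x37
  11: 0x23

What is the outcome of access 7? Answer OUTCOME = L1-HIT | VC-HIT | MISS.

OUTCOME = VC-HIT

  [0] addr=0x20 blk=4 s=0: MISS | VC []
  [1] addr=0x35 blk=6 s=0: MISS | VC [4]
  [2] addr=0x22 blk=4 s=0: VC-HIT | VC [6]
  [3] addr=0x56 blk=10 s=0: MISS | VC [6, 4]
  [4] addr=0x32 blk=6 s=0: VC-HIT | VC [10, 4]
  [5] addr=0x75 blk=14 s=0: MISS | VC [10, 4, 6]
  [6] addr=0x77 blk=14 s=0: L1-HIT | VC [10, 4, 6]
  [7] addr=0x36 blk=6 s=0: VC-HIT | VC [10, 4, 14]
  [8] addr=0x31 blk=6 s=0: L1-HIT | VC [10, 4, 14]
  [9] addr=0x75 blk=14 s=0: VC-HIT | VC [10, 4, 6]
  [10] addr=0x37 blk=6 s=0: VC-HIT | VC [10, 4, 14]
  [11] addr=0x23 blk=4 s=0: VC-HIT | VC [10, 6, 14]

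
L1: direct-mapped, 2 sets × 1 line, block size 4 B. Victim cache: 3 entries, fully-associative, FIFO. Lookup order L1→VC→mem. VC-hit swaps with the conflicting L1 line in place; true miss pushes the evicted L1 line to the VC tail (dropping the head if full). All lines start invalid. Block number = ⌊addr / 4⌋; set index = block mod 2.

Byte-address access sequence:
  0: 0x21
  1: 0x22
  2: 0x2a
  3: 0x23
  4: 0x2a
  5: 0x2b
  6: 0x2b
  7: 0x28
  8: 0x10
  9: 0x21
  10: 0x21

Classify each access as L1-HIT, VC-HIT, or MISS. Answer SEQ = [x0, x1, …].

SEQ = [MISS, L1-HIT, MISS, VC-HIT, VC-HIT, L1-HIT, L1-HIT, L1-HIT, MISS, VC-HIT, L1-HIT]

0: 0x21 (blk 8, set 0) → MISS  vc=[]
1: 0x22 (blk 8, set 0) → L1-HIT  vc=[]
2: 0x2a (blk 10, set 0) → MISS  vc=[8]
3: 0x23 (blk 8, set 0) → VC-HIT  vc=[10]
4: 0x2a (blk 10, set 0) → VC-HIT  vc=[8]
5: 0x2b (blk 10, set 0) → L1-HIT  vc=[8]
6: 0x2b (blk 10, set 0) → L1-HIT  vc=[8]
7: 0x28 (blk 10, set 0) → L1-HIT  vc=[8]
8: 0x10 (blk 4, set 0) → MISS  vc=[8, 10]
9: 0x21 (blk 8, set 0) → VC-HIT  vc=[4, 10]
10: 0x21 (blk 8, set 0) → L1-HIT  vc=[4, 10]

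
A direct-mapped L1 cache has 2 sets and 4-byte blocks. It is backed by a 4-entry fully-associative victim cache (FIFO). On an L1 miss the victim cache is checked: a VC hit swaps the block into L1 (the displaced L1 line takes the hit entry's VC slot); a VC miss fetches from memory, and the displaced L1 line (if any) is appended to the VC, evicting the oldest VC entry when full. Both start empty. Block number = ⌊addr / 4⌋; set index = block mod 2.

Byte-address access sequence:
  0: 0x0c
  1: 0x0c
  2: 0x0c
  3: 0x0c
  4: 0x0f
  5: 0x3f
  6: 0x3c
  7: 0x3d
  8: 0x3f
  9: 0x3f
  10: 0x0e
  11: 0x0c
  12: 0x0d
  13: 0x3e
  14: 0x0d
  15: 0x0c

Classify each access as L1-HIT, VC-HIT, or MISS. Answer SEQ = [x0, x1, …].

0: 0xc (blk 3, set 1) → MISS  vc=[]
1: 0xc (blk 3, set 1) → L1-HIT  vc=[]
2: 0xc (blk 3, set 1) → L1-HIT  vc=[]
3: 0xc (blk 3, set 1) → L1-HIT  vc=[]
4: 0xf (blk 3, set 1) → L1-HIT  vc=[]
5: 0x3f (blk 15, set 1) → MISS  vc=[3]
6: 0x3c (blk 15, set 1) → L1-HIT  vc=[3]
7: 0x3d (blk 15, set 1) → L1-HIT  vc=[3]
8: 0x3f (blk 15, set 1) → L1-HIT  vc=[3]
9: 0x3f (blk 15, set 1) → L1-HIT  vc=[3]
10: 0xe (blk 3, set 1) → VC-HIT  vc=[15]
11: 0xc (blk 3, set 1) → L1-HIT  vc=[15]
12: 0xd (blk 3, set 1) → L1-HIT  vc=[15]
13: 0x3e (blk 15, set 1) → VC-HIT  vc=[3]
14: 0xd (blk 3, set 1) → VC-HIT  vc=[15]
15: 0xc (blk 3, set 1) → L1-HIT  vc=[15]

SEQ = [MISS, L1-HIT, L1-HIT, L1-HIT, L1-HIT, MISS, L1-HIT, L1-HIT, L1-HIT, L1-HIT, VC-HIT, L1-HIT, L1-HIT, VC-HIT, VC-HIT, L1-HIT]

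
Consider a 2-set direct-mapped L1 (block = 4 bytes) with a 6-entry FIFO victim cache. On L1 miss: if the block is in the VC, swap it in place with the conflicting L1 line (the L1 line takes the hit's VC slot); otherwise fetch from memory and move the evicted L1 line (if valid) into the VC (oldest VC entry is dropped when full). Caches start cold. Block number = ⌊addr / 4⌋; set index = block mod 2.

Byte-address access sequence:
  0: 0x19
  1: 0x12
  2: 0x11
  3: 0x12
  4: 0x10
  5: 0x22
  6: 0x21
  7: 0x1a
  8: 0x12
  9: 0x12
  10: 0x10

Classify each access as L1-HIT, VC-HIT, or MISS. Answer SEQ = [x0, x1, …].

SEQ = [MISS, MISS, L1-HIT, L1-HIT, L1-HIT, MISS, L1-HIT, VC-HIT, VC-HIT, L1-HIT, L1-HIT]

  [0] addr=0x19 blk=6 s=0: MISS | VC []
  [1] addr=0x12 blk=4 s=0: MISS | VC [6]
  [2] addr=0x11 blk=4 s=0: L1-HIT | VC [6]
  [3] addr=0x12 blk=4 s=0: L1-HIT | VC [6]
  [4] addr=0x10 blk=4 s=0: L1-HIT | VC [6]
  [5] addr=0x22 blk=8 s=0: MISS | VC [6, 4]
  [6] addr=0x21 blk=8 s=0: L1-HIT | VC [6, 4]
  [7] addr=0x1a blk=6 s=0: VC-HIT | VC [8, 4]
  [8] addr=0x12 blk=4 s=0: VC-HIT | VC [8, 6]
  [9] addr=0x12 blk=4 s=0: L1-HIT | VC [8, 6]
  [10] addr=0x10 blk=4 s=0: L1-HIT | VC [8, 6]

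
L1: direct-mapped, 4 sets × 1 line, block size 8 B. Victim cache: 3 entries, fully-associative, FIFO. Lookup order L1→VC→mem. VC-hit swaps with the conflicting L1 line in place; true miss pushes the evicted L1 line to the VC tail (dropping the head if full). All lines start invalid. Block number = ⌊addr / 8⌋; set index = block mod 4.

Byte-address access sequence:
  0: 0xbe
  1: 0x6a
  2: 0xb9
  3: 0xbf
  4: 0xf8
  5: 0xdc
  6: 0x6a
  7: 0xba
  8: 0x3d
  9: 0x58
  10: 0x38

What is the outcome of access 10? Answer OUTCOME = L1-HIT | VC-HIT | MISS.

#0 0xbe→b23/s3 MISS; vc=[]
#1 0x6a→b13/s1 MISS; vc=[]
#2 0xb9→b23/s3 L1-HIT; vc=[]
#3 0xbf→b23/s3 L1-HIT; vc=[]
#4 0xf8→b31/s3 MISS; vc=[23]
#5 0xdc→b27/s3 MISS; vc=[23,31]
#6 0x6a→b13/s1 L1-HIT; vc=[23,31]
#7 0xba→b23/s3 VC-HIT; vc=[27,31]
#8 0x3d→b7/s3 MISS; vc=[27,31,23]
#9 0x58→b11/s3 MISS; vc=[31,23,7]
#10 0x38→b7/s3 VC-HIT; vc=[31,23,11]

OUTCOME = VC-HIT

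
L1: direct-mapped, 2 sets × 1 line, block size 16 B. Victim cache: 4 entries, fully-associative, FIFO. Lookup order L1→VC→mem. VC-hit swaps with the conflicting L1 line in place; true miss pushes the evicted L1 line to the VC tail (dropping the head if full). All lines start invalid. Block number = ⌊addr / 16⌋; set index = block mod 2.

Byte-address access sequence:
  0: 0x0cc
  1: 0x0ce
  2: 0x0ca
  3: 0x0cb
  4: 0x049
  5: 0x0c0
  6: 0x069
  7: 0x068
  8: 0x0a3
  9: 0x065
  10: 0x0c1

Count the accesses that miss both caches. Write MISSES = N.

MISSES = 4

#0 0xcc→b12/s0 MISS; vc=[]
#1 0xce→b12/s0 L1-HIT; vc=[]
#2 0xca→b12/s0 L1-HIT; vc=[]
#3 0xcb→b12/s0 L1-HIT; vc=[]
#4 0x49→b4/s0 MISS; vc=[12]
#5 0xc0→b12/s0 VC-HIT; vc=[4]
#6 0x69→b6/s0 MISS; vc=[4,12]
#7 0x68→b6/s0 L1-HIT; vc=[4,12]
#8 0xa3→b10/s0 MISS; vc=[4,12,6]
#9 0x65→b6/s0 VC-HIT; vc=[4,12,10]
#10 0xc1→b12/s0 VC-HIT; vc=[4,6,10]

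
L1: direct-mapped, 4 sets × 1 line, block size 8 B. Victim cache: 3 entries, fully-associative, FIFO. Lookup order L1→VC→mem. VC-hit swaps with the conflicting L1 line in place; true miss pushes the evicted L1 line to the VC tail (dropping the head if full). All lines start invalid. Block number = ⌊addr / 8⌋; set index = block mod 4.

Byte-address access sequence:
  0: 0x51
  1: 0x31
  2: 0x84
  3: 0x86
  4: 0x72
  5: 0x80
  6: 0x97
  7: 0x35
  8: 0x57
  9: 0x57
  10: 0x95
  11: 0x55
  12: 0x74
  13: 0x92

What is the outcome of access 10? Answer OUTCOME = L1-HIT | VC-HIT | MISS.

#0 0x51→b10/s2 MISS; vc=[]
#1 0x31→b6/s2 MISS; vc=[10]
#2 0x84→b16/s0 MISS; vc=[10]
#3 0x86→b16/s0 L1-HIT; vc=[10]
#4 0x72→b14/s2 MISS; vc=[10,6]
#5 0x80→b16/s0 L1-HIT; vc=[10,6]
#6 0x97→b18/s2 MISS; vc=[10,6,14]
#7 0x35→b6/s2 VC-HIT; vc=[10,18,14]
#8 0x57→b10/s2 VC-HIT; vc=[6,18,14]
#9 0x57→b10/s2 L1-HIT; vc=[6,18,14]
#10 0x95→b18/s2 VC-HIT; vc=[6,10,14]
#11 0x55→b10/s2 VC-HIT; vc=[6,18,14]
#12 0x74→b14/s2 VC-HIT; vc=[6,18,10]
#13 0x92→b18/s2 VC-HIT; vc=[6,14,10]

OUTCOME = VC-HIT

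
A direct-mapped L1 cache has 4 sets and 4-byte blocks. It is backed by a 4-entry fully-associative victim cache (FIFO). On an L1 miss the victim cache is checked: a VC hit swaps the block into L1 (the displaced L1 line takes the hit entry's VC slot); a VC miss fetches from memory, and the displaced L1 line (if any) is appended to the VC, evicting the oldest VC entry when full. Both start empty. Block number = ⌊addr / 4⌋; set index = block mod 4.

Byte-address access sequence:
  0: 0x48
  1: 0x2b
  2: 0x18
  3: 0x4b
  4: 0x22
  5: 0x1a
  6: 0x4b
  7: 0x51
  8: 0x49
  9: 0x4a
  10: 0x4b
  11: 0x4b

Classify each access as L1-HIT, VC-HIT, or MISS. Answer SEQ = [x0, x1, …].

SEQ = [MISS, MISS, MISS, VC-HIT, MISS, VC-HIT, VC-HIT, MISS, L1-HIT, L1-HIT, L1-HIT, L1-HIT]

#0 0x48→b18/s2 MISS; vc=[]
#1 0x2b→b10/s2 MISS; vc=[18]
#2 0x18→b6/s2 MISS; vc=[18,10]
#3 0x4b→b18/s2 VC-HIT; vc=[6,10]
#4 0x22→b8/s0 MISS; vc=[6,10]
#5 0x1a→b6/s2 VC-HIT; vc=[18,10]
#6 0x4b→b18/s2 VC-HIT; vc=[6,10]
#7 0x51→b20/s0 MISS; vc=[6,10,8]
#8 0x49→b18/s2 L1-HIT; vc=[6,10,8]
#9 0x4a→b18/s2 L1-HIT; vc=[6,10,8]
#10 0x4b→b18/s2 L1-HIT; vc=[6,10,8]
#11 0x4b→b18/s2 L1-HIT; vc=[6,10,8]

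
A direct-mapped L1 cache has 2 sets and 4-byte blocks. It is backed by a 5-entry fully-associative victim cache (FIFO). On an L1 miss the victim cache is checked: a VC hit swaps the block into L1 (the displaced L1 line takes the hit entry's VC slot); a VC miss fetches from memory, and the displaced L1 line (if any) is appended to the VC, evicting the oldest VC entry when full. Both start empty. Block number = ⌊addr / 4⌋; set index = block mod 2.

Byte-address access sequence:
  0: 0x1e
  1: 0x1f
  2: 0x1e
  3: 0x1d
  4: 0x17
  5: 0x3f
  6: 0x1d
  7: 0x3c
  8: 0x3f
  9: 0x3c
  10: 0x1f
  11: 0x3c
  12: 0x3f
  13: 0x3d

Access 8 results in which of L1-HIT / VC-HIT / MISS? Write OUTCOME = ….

0: 0x1e (blk 7, set 1) → MISS  vc=[]
1: 0x1f (blk 7, set 1) → L1-HIT  vc=[]
2: 0x1e (blk 7, set 1) → L1-HIT  vc=[]
3: 0x1d (blk 7, set 1) → L1-HIT  vc=[]
4: 0x17 (blk 5, set 1) → MISS  vc=[7]
5: 0x3f (blk 15, set 1) → MISS  vc=[7, 5]
6: 0x1d (blk 7, set 1) → VC-HIT  vc=[15, 5]
7: 0x3c (blk 15, set 1) → VC-HIT  vc=[7, 5]
8: 0x3f (blk 15, set 1) → L1-HIT  vc=[7, 5]
9: 0x3c (blk 15, set 1) → L1-HIT  vc=[7, 5]
10: 0x1f (blk 7, set 1) → VC-HIT  vc=[15, 5]
11: 0x3c (blk 15, set 1) → VC-HIT  vc=[7, 5]
12: 0x3f (blk 15, set 1) → L1-HIT  vc=[7, 5]
13: 0x3d (blk 15, set 1) → L1-HIT  vc=[7, 5]

OUTCOME = L1-HIT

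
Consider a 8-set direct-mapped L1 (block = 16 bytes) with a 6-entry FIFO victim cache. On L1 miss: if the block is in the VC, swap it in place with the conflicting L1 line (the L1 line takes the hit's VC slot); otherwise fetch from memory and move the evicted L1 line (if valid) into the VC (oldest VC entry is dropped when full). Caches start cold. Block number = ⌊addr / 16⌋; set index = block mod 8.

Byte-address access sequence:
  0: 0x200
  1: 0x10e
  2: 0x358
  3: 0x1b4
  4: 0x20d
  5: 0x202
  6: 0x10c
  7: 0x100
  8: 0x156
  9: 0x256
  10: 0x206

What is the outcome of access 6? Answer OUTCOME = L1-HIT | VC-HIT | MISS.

OUTCOME = VC-HIT

#0 0x200→b32/s0 MISS; vc=[]
#1 0x10e→b16/s0 MISS; vc=[32]
#2 0x358→b53/s5 MISS; vc=[32]
#3 0x1b4→b27/s3 MISS; vc=[32]
#4 0x20d→b32/s0 VC-HIT; vc=[16]
#5 0x202→b32/s0 L1-HIT; vc=[16]
#6 0x10c→b16/s0 VC-HIT; vc=[32]
#7 0x100→b16/s0 L1-HIT; vc=[32]
#8 0x156→b21/s5 MISS; vc=[32,53]
#9 0x256→b37/s5 MISS; vc=[32,53,21]
#10 0x206→b32/s0 VC-HIT; vc=[16,53,21]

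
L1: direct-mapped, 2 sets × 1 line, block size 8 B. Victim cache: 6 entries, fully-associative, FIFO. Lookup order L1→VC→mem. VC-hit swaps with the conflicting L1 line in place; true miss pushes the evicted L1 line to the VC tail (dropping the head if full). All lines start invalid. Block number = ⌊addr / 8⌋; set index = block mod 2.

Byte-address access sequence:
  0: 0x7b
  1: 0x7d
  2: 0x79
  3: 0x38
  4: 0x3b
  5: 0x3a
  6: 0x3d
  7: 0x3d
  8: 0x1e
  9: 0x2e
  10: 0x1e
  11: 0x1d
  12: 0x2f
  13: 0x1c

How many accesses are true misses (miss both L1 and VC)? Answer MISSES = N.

MISSES = 4

  [0] addr=0x7b blk=15 s=1: MISS | VC []
  [1] addr=0x7d blk=15 s=1: L1-HIT | VC []
  [2] addr=0x79 blk=15 s=1: L1-HIT | VC []
  [3] addr=0x38 blk=7 s=1: MISS | VC [15]
  [4] addr=0x3b blk=7 s=1: L1-HIT | VC [15]
  [5] addr=0x3a blk=7 s=1: L1-HIT | VC [15]
  [6] addr=0x3d blk=7 s=1: L1-HIT | VC [15]
  [7] addr=0x3d blk=7 s=1: L1-HIT | VC [15]
  [8] addr=0x1e blk=3 s=1: MISS | VC [15, 7]
  [9] addr=0x2e blk=5 s=1: MISS | VC [15, 7, 3]
  [10] addr=0x1e blk=3 s=1: VC-HIT | VC [15, 7, 5]
  [11] addr=0x1d blk=3 s=1: L1-HIT | VC [15, 7, 5]
  [12] addr=0x2f blk=5 s=1: VC-HIT | VC [15, 7, 3]
  [13] addr=0x1c blk=3 s=1: VC-HIT | VC [15, 7, 5]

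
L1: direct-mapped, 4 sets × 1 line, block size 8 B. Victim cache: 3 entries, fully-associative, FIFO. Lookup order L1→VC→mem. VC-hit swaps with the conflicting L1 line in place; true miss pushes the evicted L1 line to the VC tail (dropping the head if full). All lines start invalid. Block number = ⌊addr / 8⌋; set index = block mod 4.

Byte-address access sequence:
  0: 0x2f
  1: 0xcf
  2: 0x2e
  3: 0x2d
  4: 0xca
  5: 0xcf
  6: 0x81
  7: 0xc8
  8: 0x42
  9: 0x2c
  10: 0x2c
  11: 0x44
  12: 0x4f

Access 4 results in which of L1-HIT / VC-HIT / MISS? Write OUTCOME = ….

OUTCOME = VC-HIT

  [0] addr=0x2f blk=5 s=1: MISS | VC []
  [1] addr=0xcf blk=25 s=1: MISS | VC [5]
  [2] addr=0x2e blk=5 s=1: VC-HIT | VC [25]
  [3] addr=0x2d blk=5 s=1: L1-HIT | VC [25]
  [4] addr=0xca blk=25 s=1: VC-HIT | VC [5]
  [5] addr=0xcf blk=25 s=1: L1-HIT | VC [5]
  [6] addr=0x81 blk=16 s=0: MISS | VC [5]
  [7] addr=0xc8 blk=25 s=1: L1-HIT | VC [5]
  [8] addr=0x42 blk=8 s=0: MISS | VC [5, 16]
  [9] addr=0x2c blk=5 s=1: VC-HIT | VC [25, 16]
  [10] addr=0x2c blk=5 s=1: L1-HIT | VC [25, 16]
  [11] addr=0x44 blk=8 s=0: L1-HIT | VC [25, 16]
  [12] addr=0x4f blk=9 s=1: MISS | VC [25, 16, 5]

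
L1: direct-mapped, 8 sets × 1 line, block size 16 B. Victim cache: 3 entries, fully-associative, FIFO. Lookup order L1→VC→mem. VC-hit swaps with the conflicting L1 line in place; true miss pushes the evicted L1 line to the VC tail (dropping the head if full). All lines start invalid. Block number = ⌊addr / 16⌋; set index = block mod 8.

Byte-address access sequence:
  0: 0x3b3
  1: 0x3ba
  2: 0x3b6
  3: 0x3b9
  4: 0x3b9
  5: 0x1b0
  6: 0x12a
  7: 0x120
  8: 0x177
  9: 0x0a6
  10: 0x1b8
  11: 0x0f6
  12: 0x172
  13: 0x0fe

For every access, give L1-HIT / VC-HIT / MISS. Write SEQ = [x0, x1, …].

0: 0x3b3 (blk 59, set 3) → MISS  vc=[]
1: 0x3ba (blk 59, set 3) → L1-HIT  vc=[]
2: 0x3b6 (blk 59, set 3) → L1-HIT  vc=[]
3: 0x3b9 (blk 59, set 3) → L1-HIT  vc=[]
4: 0x3b9 (blk 59, set 3) → L1-HIT  vc=[]
5: 0x1b0 (blk 27, set 3) → MISS  vc=[59]
6: 0x12a (blk 18, set 2) → MISS  vc=[59]
7: 0x120 (blk 18, set 2) → L1-HIT  vc=[59]
8: 0x177 (blk 23, set 7) → MISS  vc=[59]
9: 0xa6 (blk 10, set 2) → MISS  vc=[59, 18]
10: 0x1b8 (blk 27, set 3) → L1-HIT  vc=[59, 18]
11: 0xf6 (blk 15, set 7) → MISS  vc=[59, 18, 23]
12: 0x172 (blk 23, set 7) → VC-HIT  vc=[59, 18, 15]
13: 0xfe (blk 15, set 7) → VC-HIT  vc=[59, 18, 23]

SEQ = [MISS, L1-HIT, L1-HIT, L1-HIT, L1-HIT, MISS, MISS, L1-HIT, MISS, MISS, L1-HIT, MISS, VC-HIT, VC-HIT]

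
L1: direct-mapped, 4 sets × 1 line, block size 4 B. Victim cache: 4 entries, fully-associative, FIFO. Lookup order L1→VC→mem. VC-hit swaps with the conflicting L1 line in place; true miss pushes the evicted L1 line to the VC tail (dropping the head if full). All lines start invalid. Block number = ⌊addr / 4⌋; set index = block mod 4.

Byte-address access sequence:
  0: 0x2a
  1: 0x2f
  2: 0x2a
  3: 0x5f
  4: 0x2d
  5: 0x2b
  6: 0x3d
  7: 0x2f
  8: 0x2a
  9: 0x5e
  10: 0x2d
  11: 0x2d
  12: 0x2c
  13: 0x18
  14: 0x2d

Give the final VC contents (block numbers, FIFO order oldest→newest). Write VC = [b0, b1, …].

VC = [23, 15, 10]

#0 0x2a→b10/s2 MISS; vc=[]
#1 0x2f→b11/s3 MISS; vc=[]
#2 0x2a→b10/s2 L1-HIT; vc=[]
#3 0x5f→b23/s3 MISS; vc=[11]
#4 0x2d→b11/s3 VC-HIT; vc=[23]
#5 0x2b→b10/s2 L1-HIT; vc=[23]
#6 0x3d→b15/s3 MISS; vc=[23,11]
#7 0x2f→b11/s3 VC-HIT; vc=[23,15]
#8 0x2a→b10/s2 L1-HIT; vc=[23,15]
#9 0x5e→b23/s3 VC-HIT; vc=[11,15]
#10 0x2d→b11/s3 VC-HIT; vc=[23,15]
#11 0x2d→b11/s3 L1-HIT; vc=[23,15]
#12 0x2c→b11/s3 L1-HIT; vc=[23,15]
#13 0x18→b6/s2 MISS; vc=[23,15,10]
#14 0x2d→b11/s3 L1-HIT; vc=[23,15,10]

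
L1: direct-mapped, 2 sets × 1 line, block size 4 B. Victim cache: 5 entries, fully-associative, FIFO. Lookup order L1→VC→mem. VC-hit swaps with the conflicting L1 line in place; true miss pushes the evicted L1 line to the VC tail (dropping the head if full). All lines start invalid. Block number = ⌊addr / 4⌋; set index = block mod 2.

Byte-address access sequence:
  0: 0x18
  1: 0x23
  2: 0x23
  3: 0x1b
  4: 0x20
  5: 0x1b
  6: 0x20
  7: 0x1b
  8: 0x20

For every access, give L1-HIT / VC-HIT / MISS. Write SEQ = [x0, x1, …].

  [0] addr=0x18 blk=6 s=0: MISS | VC []
  [1] addr=0x23 blk=8 s=0: MISS | VC [6]
  [2] addr=0x23 blk=8 s=0: L1-HIT | VC [6]
  [3] addr=0x1b blk=6 s=0: VC-HIT | VC [8]
  [4] addr=0x20 blk=8 s=0: VC-HIT | VC [6]
  [5] addr=0x1b blk=6 s=0: VC-HIT | VC [8]
  [6] addr=0x20 blk=8 s=0: VC-HIT | VC [6]
  [7] addr=0x1b blk=6 s=0: VC-HIT | VC [8]
  [8] addr=0x20 blk=8 s=0: VC-HIT | VC [6]

SEQ = [MISS, MISS, L1-HIT, VC-HIT, VC-HIT, VC-HIT, VC-HIT, VC-HIT, VC-HIT]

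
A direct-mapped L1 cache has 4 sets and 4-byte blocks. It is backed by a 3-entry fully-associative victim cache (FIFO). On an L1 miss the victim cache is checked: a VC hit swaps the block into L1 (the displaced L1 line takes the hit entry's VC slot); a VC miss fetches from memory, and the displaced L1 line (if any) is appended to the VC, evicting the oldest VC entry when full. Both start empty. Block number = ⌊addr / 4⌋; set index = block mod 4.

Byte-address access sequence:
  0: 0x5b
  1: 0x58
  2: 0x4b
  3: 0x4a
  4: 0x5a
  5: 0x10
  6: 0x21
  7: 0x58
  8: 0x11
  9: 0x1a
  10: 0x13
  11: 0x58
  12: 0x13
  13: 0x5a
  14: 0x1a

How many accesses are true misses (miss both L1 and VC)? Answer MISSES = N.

  [0] addr=0x5b blk=22 s=2: MISS | VC []
  [1] addr=0x58 blk=22 s=2: L1-HIT | VC []
  [2] addr=0x4b blk=18 s=2: MISS | VC [22]
  [3] addr=0x4a blk=18 s=2: L1-HIT | VC [22]
  [4] addr=0x5a blk=22 s=2: VC-HIT | VC [18]
  [5] addr=0x10 blk=4 s=0: MISS | VC [18]
  [6] addr=0x21 blk=8 s=0: MISS | VC [18, 4]
  [7] addr=0x58 blk=22 s=2: L1-HIT | VC [18, 4]
  [8] addr=0x11 blk=4 s=0: VC-HIT | VC [18, 8]
  [9] addr=0x1a blk=6 s=2: MISS | VC [18, 8, 22]
  [10] addr=0x13 blk=4 s=0: L1-HIT | VC [18, 8, 22]
  [11] addr=0x58 blk=22 s=2: VC-HIT | VC [18, 8, 6]
  [12] addr=0x13 blk=4 s=0: L1-HIT | VC [18, 8, 6]
  [13] addr=0x5a blk=22 s=2: L1-HIT | VC [18, 8, 6]
  [14] addr=0x1a blk=6 s=2: VC-HIT | VC [18, 8, 22]

MISSES = 5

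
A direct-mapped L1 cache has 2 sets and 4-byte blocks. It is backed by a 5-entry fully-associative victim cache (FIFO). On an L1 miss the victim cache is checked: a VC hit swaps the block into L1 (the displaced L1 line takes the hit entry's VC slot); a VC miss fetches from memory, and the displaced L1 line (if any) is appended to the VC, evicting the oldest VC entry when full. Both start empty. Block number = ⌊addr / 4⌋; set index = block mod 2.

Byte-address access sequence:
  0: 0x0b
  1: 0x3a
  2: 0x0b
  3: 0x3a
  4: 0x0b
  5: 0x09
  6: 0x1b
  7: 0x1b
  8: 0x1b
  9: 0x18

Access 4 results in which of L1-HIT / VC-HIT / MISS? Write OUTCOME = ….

OUTCOME = VC-HIT

0: 0xb (blk 2, set 0) → MISS  vc=[]
1: 0x3a (blk 14, set 0) → MISS  vc=[2]
2: 0xb (blk 2, set 0) → VC-HIT  vc=[14]
3: 0x3a (blk 14, set 0) → VC-HIT  vc=[2]
4: 0xb (blk 2, set 0) → VC-HIT  vc=[14]
5: 0x9 (blk 2, set 0) → L1-HIT  vc=[14]
6: 0x1b (blk 6, set 0) → MISS  vc=[14, 2]
7: 0x1b (blk 6, set 0) → L1-HIT  vc=[14, 2]
8: 0x1b (blk 6, set 0) → L1-HIT  vc=[14, 2]
9: 0x18 (blk 6, set 0) → L1-HIT  vc=[14, 2]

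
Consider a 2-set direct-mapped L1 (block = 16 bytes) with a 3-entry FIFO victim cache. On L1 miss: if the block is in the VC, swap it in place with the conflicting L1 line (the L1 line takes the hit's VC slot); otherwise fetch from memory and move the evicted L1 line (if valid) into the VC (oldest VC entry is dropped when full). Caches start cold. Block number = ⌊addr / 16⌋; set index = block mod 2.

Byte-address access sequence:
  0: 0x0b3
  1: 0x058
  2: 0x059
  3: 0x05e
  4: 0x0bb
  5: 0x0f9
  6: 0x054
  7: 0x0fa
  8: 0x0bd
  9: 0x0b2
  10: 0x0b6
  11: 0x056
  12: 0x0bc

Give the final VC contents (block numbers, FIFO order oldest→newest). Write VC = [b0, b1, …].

VC = [5, 15]

  [0] addr=0xb3 blk=11 s=1: MISS | VC []
  [1] addr=0x58 blk=5 s=1: MISS | VC [11]
  [2] addr=0x59 blk=5 s=1: L1-HIT | VC [11]
  [3] addr=0x5e blk=5 s=1: L1-HIT | VC [11]
  [4] addr=0xbb blk=11 s=1: VC-HIT | VC [5]
  [5] addr=0xf9 blk=15 s=1: MISS | VC [5, 11]
  [6] addr=0x54 blk=5 s=1: VC-HIT | VC [15, 11]
  [7] addr=0xfa blk=15 s=1: VC-HIT | VC [5, 11]
  [8] addr=0xbd blk=11 s=1: VC-HIT | VC [5, 15]
  [9] addr=0xb2 blk=11 s=1: L1-HIT | VC [5, 15]
  [10] addr=0xb6 blk=11 s=1: L1-HIT | VC [5, 15]
  [11] addr=0x56 blk=5 s=1: VC-HIT | VC [11, 15]
  [12] addr=0xbc blk=11 s=1: VC-HIT | VC [5, 15]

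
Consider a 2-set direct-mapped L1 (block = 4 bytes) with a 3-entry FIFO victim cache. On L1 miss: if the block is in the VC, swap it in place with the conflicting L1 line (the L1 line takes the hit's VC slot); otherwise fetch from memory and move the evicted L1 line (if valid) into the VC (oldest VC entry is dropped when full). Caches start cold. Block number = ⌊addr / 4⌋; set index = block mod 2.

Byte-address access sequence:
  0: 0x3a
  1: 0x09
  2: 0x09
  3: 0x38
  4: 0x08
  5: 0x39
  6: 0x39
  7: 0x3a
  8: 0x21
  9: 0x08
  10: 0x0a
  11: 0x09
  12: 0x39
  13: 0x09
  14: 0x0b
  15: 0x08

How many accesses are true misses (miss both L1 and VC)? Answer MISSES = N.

#0 0x3a→b14/s0 MISS; vc=[]
#1 0x9→b2/s0 MISS; vc=[14]
#2 0x9→b2/s0 L1-HIT; vc=[14]
#3 0x38→b14/s0 VC-HIT; vc=[2]
#4 0x8→b2/s0 VC-HIT; vc=[14]
#5 0x39→b14/s0 VC-HIT; vc=[2]
#6 0x39→b14/s0 L1-HIT; vc=[2]
#7 0x3a→b14/s0 L1-HIT; vc=[2]
#8 0x21→b8/s0 MISS; vc=[2,14]
#9 0x8→b2/s0 VC-HIT; vc=[8,14]
#10 0xa→b2/s0 L1-HIT; vc=[8,14]
#11 0x9→b2/s0 L1-HIT; vc=[8,14]
#12 0x39→b14/s0 VC-HIT; vc=[8,2]
#13 0x9→b2/s0 VC-HIT; vc=[8,14]
#14 0xb→b2/s0 L1-HIT; vc=[8,14]
#15 0x8→b2/s0 L1-HIT; vc=[8,14]

MISSES = 3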